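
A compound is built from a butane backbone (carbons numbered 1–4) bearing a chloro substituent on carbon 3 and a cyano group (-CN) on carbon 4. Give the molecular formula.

Atom tally by fragment:
  CH3 → C:1 H:3
  CH2 → C:1 H:2
  CH(Cl) → C:1 H:1 Cl:1
  CH2CN → C:2 H:2 N:1
Element totals:
  C: 5
  H: 8
  Cl: 1
  N: 1

C5H8ClN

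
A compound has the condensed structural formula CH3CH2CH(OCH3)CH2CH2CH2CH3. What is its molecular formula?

Element totals:
  C: 8
  H: 18
  O: 1

C8H18O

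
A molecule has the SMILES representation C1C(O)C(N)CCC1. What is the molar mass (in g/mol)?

115.18 g/mol

Atom tally by fragment:
  cyclohexane ring core → C:6 H:12
  (− 2 ring H displaced by substituents)
  + OH → O:1 H:1
  + NH2 → N:1 H:2
Element totals:
  C: 6
  H: 13
  N: 1
  O: 1
Molecular formula: C6H13NO.
  M = 6(12.011) + 13(1.008) + 14.007 + 15.999
    = 72.066 + 13.104 + 14.007 + 15.999 = 115.176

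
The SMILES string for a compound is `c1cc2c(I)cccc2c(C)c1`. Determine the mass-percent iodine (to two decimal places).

47.34%

Atom tally by fragment:
  naphthalene ring system core → C:10 H:8
  (− 2 ring H displaced by substituents)
  + I → I:1
  + CH3 → C:1 H:3
Element totals:
  C: 11
  H: 9
  I: 1
Molecular formula: C11H9I.
Molar mass = 268.097 g/mol.
Mass from I: 1 × 126.904 = 126.904 g/mol.
%I = 126.904 / 268.097 × 100 = 47.34%.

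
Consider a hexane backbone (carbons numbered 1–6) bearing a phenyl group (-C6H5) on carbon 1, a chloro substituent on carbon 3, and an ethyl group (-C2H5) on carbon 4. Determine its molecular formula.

C14H21Cl

Atom tally by fragment:
  C6H5CH2 → C:7 H:7
  CH2 → C:1 H:2
  CH(Cl) → C:1 H:1 Cl:1
  CH(C2H5) → C:3 H:6
  CH2 → C:1 H:2
  CH3 → C:1 H:3
Element totals:
  C: 14
  H: 21
  Cl: 1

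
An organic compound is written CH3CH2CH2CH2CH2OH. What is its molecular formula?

C5H12O

Element totals:
  C: 5
  H: 12
  O: 1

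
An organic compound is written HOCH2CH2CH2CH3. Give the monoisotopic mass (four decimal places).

74.0732

Element totals:
  C: 4
  H: 10
  O: 1
Molecular formula: C4H10O.
  M = 4(12.0) + 10(1.007825) + 15.994915
    = 48.000000 + 10.078250 + 15.994915 = 74.073165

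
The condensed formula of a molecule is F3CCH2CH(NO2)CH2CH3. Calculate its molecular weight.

Atom tally by fragment:
  F3CCH2 → C:2 H:2 F:3
  CH(NO2) → C:1 H:1 N:1 O:2
  CH2 → C:1 H:2
  CH3 → C:1 H:3
Element totals:
  C: 5
  H: 8
  F: 3
  N: 1
  O: 2
Molecular formula: C5H8F3NO2.
  M = 5(12.011) + 8(1.008) + 3(18.998) + 14.007 + 2(15.999)
    = 60.055 + 8.064 + 56.994 + 14.007 + 31.998 = 171.118

171.12 g/mol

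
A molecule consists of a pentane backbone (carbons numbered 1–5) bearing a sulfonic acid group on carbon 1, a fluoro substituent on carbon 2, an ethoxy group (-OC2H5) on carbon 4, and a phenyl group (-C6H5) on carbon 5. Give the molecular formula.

C13H19FO4S

Atom tally by fragment:
  HO3SCH2 → C:1 H:3 S:1 O:3
  CH(F) → C:1 H:1 F:1
  CH2 → C:1 H:2
  CH(OC2H5) → C:3 H:6 O:1
  CH2C6H5 → C:7 H:7
Element totals:
  C: 13
  H: 19
  F: 1
  O: 4
  S: 1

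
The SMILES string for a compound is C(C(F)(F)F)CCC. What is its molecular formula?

C5H9F3

Atom tally by fragment:
  F3CCH2 → C:2 H:2 F:3
  CH2 → C:1 H:2
  CH2 → C:1 H:2
  CH3 → C:1 H:3
Element totals:
  C: 5
  H: 9
  F: 3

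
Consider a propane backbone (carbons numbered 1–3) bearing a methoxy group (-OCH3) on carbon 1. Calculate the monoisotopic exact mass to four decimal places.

74.0732

Atom tally by fragment:
  CH3OCH2 → C:2 H:5 O:1
  CH2 → C:1 H:2
  CH3 → C:1 H:3
Element totals:
  C: 4
  H: 10
  O: 1
Molecular formula: C4H10O.
  M = 4(12.0) + 10(1.007825) + 15.994915
    = 48.000000 + 10.078250 + 15.994915 = 74.073165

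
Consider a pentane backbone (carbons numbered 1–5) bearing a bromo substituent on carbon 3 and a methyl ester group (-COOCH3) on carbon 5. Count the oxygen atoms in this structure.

Atom tally by fragment:
  CH3 → C:1 H:3
  CH2 → C:1 H:2
  CH(Br) → C:1 H:1 Br:1
  CH2 → C:1 H:2
  CH2COOCH3 → C:3 H:5 O:2
Element totals:
  C: 7
  H: 13
  Br: 1
  O: 2

2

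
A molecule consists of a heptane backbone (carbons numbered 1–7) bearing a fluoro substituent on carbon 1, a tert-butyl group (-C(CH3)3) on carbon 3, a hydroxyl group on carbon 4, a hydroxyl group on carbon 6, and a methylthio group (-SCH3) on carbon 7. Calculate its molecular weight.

252.39 g/mol

Atom tally by fragment:
  FCH2 → C:1 H:2 F:1
  CH2 → C:1 H:2
  CH(C(CH3)3) → C:5 H:10
  CH(OH) → C:1 H:2 O:1
  CH2 → C:1 H:2
  CH(OH) → C:1 H:2 O:1
  CH2SCH3 → C:2 H:5 S:1
Element totals:
  C: 12
  H: 25
  F: 1
  O: 2
  S: 1
Molecular formula: C12H25FO2S.
  M = 12(12.011) + 25(1.008) + 18.998 + 2(15.999) + 32.06
    = 144.132 + 25.200 + 18.998 + 31.998 + 32.060 = 252.388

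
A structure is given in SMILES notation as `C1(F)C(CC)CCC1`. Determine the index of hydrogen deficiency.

1

Atom tally by fragment:
  cyclopentane ring core → C:5 H:10
  (− 2 ring H displaced by substituents)
  + F → F:1
  + C2H5 → C:2 H:5
Element totals:
  C: 7
  H: 13
  F: 1
Molecular formula: C7H13F.
DoU = (2C + 2 + N − H − X) / 2 = (2·7 + 2 + 0 − 13 − 1) / 2 = 1.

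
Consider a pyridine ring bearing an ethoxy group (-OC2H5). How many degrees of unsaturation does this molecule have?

4

Atom tally by fragment:
  pyridine ring core → C:5 H:5 N:1
  (− 1 ring H displaced by substituents)
  + OC2H5 → C:2 H:5 O:1
Element totals:
  C: 7
  H: 9
  N: 1
  O: 1
Molecular formula: C7H9NO.
DoU = (2C + 2 + N − H − X) / 2 = (2·7 + 2 + 1 − 9 − 0) / 2 = 4.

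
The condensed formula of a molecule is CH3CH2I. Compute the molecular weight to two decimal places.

155.97 g/mol

Atom tally by fragment:
  CH3 → C:1 H:3
  CH2I → C:1 H:2 I:1
Element totals:
  C: 2
  H: 5
  I: 1
Molecular formula: C2H5I.
  M = 2(12.011) + 5(1.008) + 126.904
    = 24.022 + 5.040 + 126.904 = 155.966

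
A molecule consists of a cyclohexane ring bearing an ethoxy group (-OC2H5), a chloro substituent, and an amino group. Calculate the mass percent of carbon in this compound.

54.08%

Atom tally by fragment:
  cyclohexane ring core → C:6 H:12
  (− 3 ring H displaced by substituents)
  + OC2H5 → C:2 H:5 O:1
  + Cl → Cl:1
  + NH2 → N:1 H:2
Element totals:
  C: 8
  H: 16
  Cl: 1
  N: 1
  O: 1
Molecular formula: C8H16ClNO.
Molar mass = 177.672 g/mol.
Mass from C: 8 × 12.011 = 96.088 g/mol.
%C = 96.088 / 177.672 × 100 = 54.08%.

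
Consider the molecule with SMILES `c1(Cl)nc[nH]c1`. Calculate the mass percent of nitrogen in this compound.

27.33%

Atom tally by fragment:
  imidazole ring core → C:3 H:4 N:2
  (− 1 ring H displaced by substituents)
  + Cl → Cl:1
Element totals:
  C: 3
  H: 3
  Cl: 1
  N: 2
Molecular formula: C3H3ClN2.
Molar mass = 102.521 g/mol.
Mass from N: 2 × 14.007 = 28.014 g/mol.
%N = 28.014 / 102.521 × 100 = 27.33%.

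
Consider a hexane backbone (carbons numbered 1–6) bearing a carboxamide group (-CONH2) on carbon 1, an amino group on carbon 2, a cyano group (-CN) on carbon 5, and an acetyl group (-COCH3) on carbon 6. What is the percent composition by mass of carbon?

Atom tally by fragment:
  H2NOCCH2 → C:2 H:4 O:1 N:1
  CH(NH2) → C:1 H:3 N:1
  CH2 → C:1 H:2
  CH2 → C:1 H:2
  CH(CN) → C:2 H:1 N:1
  CH2COCH3 → C:3 H:5 O:1
Element totals:
  C: 10
  H: 17
  N: 3
  O: 2
Molecular formula: C10H17N3O2.
Molar mass = 211.265 g/mol.
Mass from C: 10 × 12.011 = 120.110 g/mol.
%C = 120.110 / 211.265 × 100 = 56.85%.

56.85%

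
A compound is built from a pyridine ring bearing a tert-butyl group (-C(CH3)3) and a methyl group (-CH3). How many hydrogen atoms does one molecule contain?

Atom tally by fragment:
  pyridine ring core → C:5 H:5 N:1
  (− 2 ring H displaced by substituents)
  + C(CH3)3 → C:4 H:9
  + CH3 → C:1 H:3
Element totals:
  C: 10
  H: 15
  N: 1

15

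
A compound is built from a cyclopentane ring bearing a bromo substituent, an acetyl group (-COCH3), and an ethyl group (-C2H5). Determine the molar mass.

Atom tally by fragment:
  cyclopentane ring core → C:5 H:10
  (− 3 ring H displaced by substituents)
  + Br → Br:1
  + COCH3 → C:2 H:3 O:1
  + C2H5 → C:2 H:5
Element totals:
  C: 9
  H: 15
  Br: 1
  O: 1
Molecular formula: C9H15BrO.
  M = 9(12.011) + 15(1.008) + 79.904 + 15.999
    = 108.099 + 15.120 + 79.904 + 15.999 = 219.122

219.12 g/mol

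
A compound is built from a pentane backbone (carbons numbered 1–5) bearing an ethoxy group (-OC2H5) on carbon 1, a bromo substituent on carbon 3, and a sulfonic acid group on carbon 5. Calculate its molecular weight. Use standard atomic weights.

275.16 g/mol

Atom tally by fragment:
  C2H5OCH2 → C:3 H:7 O:1
  CH2 → C:1 H:2
  CH(Br) → C:1 H:1 Br:1
  CH2 → C:1 H:2
  CH2SO3H → C:1 H:3 S:1 O:3
Element totals:
  C: 7
  H: 15
  Br: 1
  O: 4
  S: 1
Molecular formula: C7H15BrO4S.
  M = 7(12.011) + 15(1.008) + 79.904 + 4(15.999) + 32.06
    = 84.077 + 15.120 + 79.904 + 63.996 + 32.060 = 275.157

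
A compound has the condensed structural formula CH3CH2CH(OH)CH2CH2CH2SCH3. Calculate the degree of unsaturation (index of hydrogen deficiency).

0

Element totals:
  C: 7
  H: 16
  O: 1
  S: 1
Molecular formula: C7H16OS.
DoU = (2C + 2 + N − H − X) / 2 = (2·7 + 2 + 0 − 16 − 0) / 2 = 0.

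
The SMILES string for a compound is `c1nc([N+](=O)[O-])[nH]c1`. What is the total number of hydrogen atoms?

3

Atom tally by fragment:
  imidazole ring core → C:3 H:4 N:2
  (− 1 ring H displaced by substituents)
  + NO2 → N:1 O:2
Element totals:
  C: 3
  H: 3
  N: 3
  O: 2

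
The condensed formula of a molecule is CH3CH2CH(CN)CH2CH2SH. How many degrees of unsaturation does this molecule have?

2

Atom tally by fragment:
  CH3 → C:1 H:3
  CH2 → C:1 H:2
  CH(CN) → C:2 H:1 N:1
  CH2 → C:1 H:2
  CH2SH → C:1 H:3 S:1
Element totals:
  C: 6
  H: 11
  N: 1
  S: 1
Molecular formula: C6H11NS.
DoU = (2C + 2 + N − H − X) / 2 = (2·6 + 2 + 1 − 11 − 0) / 2 = 2.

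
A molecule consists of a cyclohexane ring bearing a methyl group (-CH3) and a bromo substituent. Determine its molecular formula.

Atom tally by fragment:
  cyclohexane ring core → C:6 H:12
  (− 2 ring H displaced by substituents)
  + CH3 → C:1 H:3
  + Br → Br:1
Element totals:
  C: 7
  H: 13
  Br: 1

C7H13Br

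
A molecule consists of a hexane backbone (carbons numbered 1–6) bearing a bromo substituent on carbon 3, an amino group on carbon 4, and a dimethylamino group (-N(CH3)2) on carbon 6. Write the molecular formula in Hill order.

Atom tally by fragment:
  CH3 → C:1 H:3
  CH2 → C:1 H:2
  CH(Br) → C:1 H:1 Br:1
  CH(NH2) → C:1 H:3 N:1
  CH2 → C:1 H:2
  CH2N(CH3)2 → C:3 H:8 N:1
Element totals:
  C: 8
  H: 19
  Br: 1
  N: 2

C8H19BrN2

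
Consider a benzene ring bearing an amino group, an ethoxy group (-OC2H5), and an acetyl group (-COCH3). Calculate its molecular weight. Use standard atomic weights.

179.22 g/mol

Atom tally by fragment:
  benzene ring core → C:6 H:6
  (− 3 ring H displaced by substituents)
  + NH2 → N:1 H:2
  + OC2H5 → C:2 H:5 O:1
  + COCH3 → C:2 H:3 O:1
Element totals:
  C: 10
  H: 13
  N: 1
  O: 2
Molecular formula: C10H13NO2.
  M = 10(12.011) + 13(1.008) + 14.007 + 2(15.999)
    = 120.110 + 13.104 + 14.007 + 31.998 = 179.219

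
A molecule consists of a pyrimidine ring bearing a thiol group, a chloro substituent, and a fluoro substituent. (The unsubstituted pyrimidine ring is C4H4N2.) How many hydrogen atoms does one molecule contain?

Atom tally by fragment:
  pyrimidine ring core → C:4 H:4 N:2
  (− 3 ring H displaced by substituents)
  + SH → S:1 H:1
  + Cl → Cl:1
  + F → F:1
Element totals:
  C: 4
  H: 2
  Cl: 1
  F: 1
  N: 2
  S: 1

2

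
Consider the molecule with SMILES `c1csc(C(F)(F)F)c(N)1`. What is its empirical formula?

Atom tally by fragment:
  thiophene ring core → C:4 H:4 S:1
  (− 2 ring H displaced by substituents)
  + CF3 → C:1 F:3
  + NH2 → N:1 H:2
Element totals:
  C: 5
  H: 4
  F: 3
  N: 1
  S: 1
Molecular formula: C5H4F3NS.
gcd of subscripts (5, 3, 4, 1, 1) = 1, so the empirical formula equals the molecular formula.

C5H4F3NS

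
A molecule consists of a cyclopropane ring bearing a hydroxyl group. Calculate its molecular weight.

58.08 g/mol

Atom tally by fragment:
  cyclopropane ring core → C:3 H:6
  (− 1 ring H displaced by substituents)
  + OH → O:1 H:1
Element totals:
  C: 3
  H: 6
  O: 1
Molecular formula: C3H6O.
  M = 3(12.011) + 6(1.008) + 15.999
    = 36.033 + 6.048 + 15.999 = 58.080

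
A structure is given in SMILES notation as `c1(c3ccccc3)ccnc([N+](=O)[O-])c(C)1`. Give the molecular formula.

C12H10N2O2

Atom tally by fragment:
  pyridine ring core → C:5 H:5 N:1
  (− 3 ring H displaced by substituents)
  + C6H5 → C:6 H:5
  + NO2 → N:1 O:2
  + CH3 → C:1 H:3
Element totals:
  C: 12
  H: 10
  N: 2
  O: 2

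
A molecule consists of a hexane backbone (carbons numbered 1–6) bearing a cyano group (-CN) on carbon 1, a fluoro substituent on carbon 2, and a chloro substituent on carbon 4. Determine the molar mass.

Atom tally by fragment:
  NCCH2 → C:2 H:2 N:1
  CH(F) → C:1 H:1 F:1
  CH2 → C:1 H:2
  CH(Cl) → C:1 H:1 Cl:1
  CH2 → C:1 H:2
  CH3 → C:1 H:3
Element totals:
  C: 7
  H: 11
  Cl: 1
  F: 1
  N: 1
Molecular formula: C7H11ClFN.
  M = 7(12.011) + 11(1.008) + 35.45 + 18.998 + 14.007
    = 84.077 + 11.088 + 35.450 + 18.998 + 14.007 = 163.620

163.62 g/mol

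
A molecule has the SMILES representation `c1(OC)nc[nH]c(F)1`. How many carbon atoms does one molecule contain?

Atom tally by fragment:
  imidazole ring core → C:3 H:4 N:2
  (− 2 ring H displaced by substituents)
  + OCH3 → C:1 H:3 O:1
  + F → F:1
Element totals:
  C: 4
  H: 5
  F: 1
  N: 2
  O: 1

4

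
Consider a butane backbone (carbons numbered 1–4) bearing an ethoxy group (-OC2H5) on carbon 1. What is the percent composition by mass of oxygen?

Atom tally by fragment:
  C2H5OCH2 → C:3 H:7 O:1
  CH2 → C:1 H:2
  CH2 → C:1 H:2
  CH3 → C:1 H:3
Element totals:
  C: 6
  H: 14
  O: 1
Molecular formula: C6H14O.
Molar mass = 102.177 g/mol.
Mass from O: 1 × 15.999 = 15.999 g/mol.
%O = 15.999 / 102.177 × 100 = 15.66%.

15.66%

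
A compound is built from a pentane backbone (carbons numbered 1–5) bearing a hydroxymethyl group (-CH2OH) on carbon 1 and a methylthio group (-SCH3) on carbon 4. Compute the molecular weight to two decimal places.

148.26 g/mol

Atom tally by fragment:
  HOCH2CH2 → C:2 H:5 O:1
  CH2 → C:1 H:2
  CH2 → C:1 H:2
  CH(SCH3) → C:2 H:4 S:1
  CH3 → C:1 H:3
Element totals:
  C: 7
  H: 16
  O: 1
  S: 1
Molecular formula: C7H16OS.
  M = 7(12.011) + 16(1.008) + 15.999 + 32.06
    = 84.077 + 16.128 + 15.999 + 32.060 = 148.264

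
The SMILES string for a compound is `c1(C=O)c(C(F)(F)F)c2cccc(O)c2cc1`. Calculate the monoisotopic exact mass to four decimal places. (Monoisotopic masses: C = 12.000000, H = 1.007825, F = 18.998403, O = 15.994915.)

Atom tally by fragment:
  naphthalene ring system core → C:10 H:8
  (− 3 ring H displaced by substituents)
  + CHO → C:1 H:1 O:1
  + CF3 → C:1 F:3
  + OH → O:1 H:1
Element totals:
  C: 12
  H: 7
  F: 3
  O: 2
Molecular formula: C12H7F3O2.
  M = 12(12.0) + 7(1.007825) + 3(18.998403) + 2(15.994915)
    = 144.000000 + 7.054775 + 56.995209 + 31.989830 = 240.039814

240.0398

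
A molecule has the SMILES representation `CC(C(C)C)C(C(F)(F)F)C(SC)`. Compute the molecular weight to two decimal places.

Atom tally by fragment:
  CH3 → C:1 H:3
  CH(CH(CH3)2) → C:4 H:8
  CH(CF3) → C:2 H:1 F:3
  CH2SCH3 → C:2 H:5 S:1
Element totals:
  C: 9
  H: 17
  F: 3
  S: 1
Molecular formula: C9H17F3S.
  M = 9(12.011) + 17(1.008) + 3(18.998) + 32.06
    = 108.099 + 17.136 + 56.994 + 32.060 = 214.289

214.29 g/mol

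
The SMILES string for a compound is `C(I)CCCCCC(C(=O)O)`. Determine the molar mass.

270.11 g/mol

Atom tally by fragment:
  ICH2 → C:1 H:2 I:1
  CH2 → C:1 H:2
  CH2 → C:1 H:2
  CH2 → C:1 H:2
  CH2 → C:1 H:2
  CH2 → C:1 H:2
  CH2COOH → C:2 H:3 O:2
Element totals:
  C: 8
  H: 15
  I: 1
  O: 2
Molecular formula: C8H15IO2.
  M = 8(12.011) + 15(1.008) + 126.904 + 2(15.999)
    = 96.088 + 15.120 + 126.904 + 31.998 = 270.110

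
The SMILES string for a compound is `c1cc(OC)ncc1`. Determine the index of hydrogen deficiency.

4

Atom tally by fragment:
  pyridine ring core → C:5 H:5 N:1
  (− 1 ring H displaced by substituents)
  + OCH3 → C:1 H:3 O:1
Element totals:
  C: 6
  H: 7
  N: 1
  O: 1
Molecular formula: C6H7NO.
DoU = (2C + 2 + N − H − X) / 2 = (2·6 + 2 + 1 − 7 − 0) / 2 = 4.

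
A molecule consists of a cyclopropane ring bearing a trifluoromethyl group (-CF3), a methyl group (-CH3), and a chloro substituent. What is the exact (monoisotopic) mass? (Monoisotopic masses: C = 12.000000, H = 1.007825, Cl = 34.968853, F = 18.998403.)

Atom tally by fragment:
  cyclopropane ring core → C:3 H:6
  (− 3 ring H displaced by substituents)
  + CF3 → C:1 F:3
  + CH3 → C:1 H:3
  + Cl → Cl:1
Element totals:
  C: 5
  H: 6
  Cl: 1
  F: 3
Molecular formula: C5H6ClF3.
  M = 5(12.0) + 6(1.007825) + 34.968853 + 3(18.998403)
    = 60.000000 + 6.046950 + 34.968853 + 56.995209 = 158.011012

158.0110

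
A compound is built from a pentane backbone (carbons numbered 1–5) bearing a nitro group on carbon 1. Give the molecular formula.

C5H11NO2

Atom tally by fragment:
  O2NCH2 → C:1 H:2 N:1 O:2
  CH2 → C:1 H:2
  CH2 → C:1 H:2
  CH2 → C:1 H:2
  CH3 → C:1 H:3
Element totals:
  C: 5
  H: 11
  N: 1
  O: 2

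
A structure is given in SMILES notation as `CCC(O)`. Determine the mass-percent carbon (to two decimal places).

59.96%

Atom tally by fragment:
  CH3 → C:1 H:3
  CH2 → C:1 H:2
  CH2OH → C:1 H:3 O:1
Element totals:
  C: 3
  H: 8
  O: 1
Molecular formula: C3H8O.
Molar mass = 60.096 g/mol.
Mass from C: 3 × 12.011 = 36.033 g/mol.
%C = 36.033 / 60.096 × 100 = 59.96%.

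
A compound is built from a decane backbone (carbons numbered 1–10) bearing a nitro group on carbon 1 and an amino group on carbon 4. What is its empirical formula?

Atom tally by fragment:
  O2NCH2 → C:1 H:2 N:1 O:2
  CH2 → C:1 H:2
  CH2 → C:1 H:2
  CH(NH2) → C:1 H:3 N:1
  CH2 → C:1 H:2
  CH2 → C:1 H:2
  CH2 → C:1 H:2
  CH2 → C:1 H:2
  CH2 → C:1 H:2
  CH3 → C:1 H:3
Element totals:
  C: 10
  H: 22
  N: 2
  O: 2
Molecular formula: C10H22N2O2.
gcd of subscripts = 2; dividing each by 2:
  C: 10/2 = 5
  H: 22/2 = 11
  N: 2/2 = 1
  O: 2/2 = 1

C5H11NO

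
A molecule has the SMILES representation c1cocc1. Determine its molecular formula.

C4H4O

Atom tally by fragment:
  furan ring core → C:4 H:4 O:1
Element totals:
  C: 4
  H: 4
  O: 1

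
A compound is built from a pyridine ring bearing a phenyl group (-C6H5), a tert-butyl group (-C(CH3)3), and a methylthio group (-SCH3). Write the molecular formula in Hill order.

Atom tally by fragment:
  pyridine ring core → C:5 H:5 N:1
  (− 3 ring H displaced by substituents)
  + C6H5 → C:6 H:5
  + C(CH3)3 → C:4 H:9
  + SCH3 → C:1 H:3 S:1
Element totals:
  C: 16
  H: 19
  N: 1
  S: 1

C16H19NS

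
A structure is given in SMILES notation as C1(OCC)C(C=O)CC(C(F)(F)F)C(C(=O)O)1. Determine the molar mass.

254.20 g/mol

Atom tally by fragment:
  cyclopentane ring core → C:5 H:10
  (− 4 ring H displaced by substituents)
  + OC2H5 → C:2 H:5 O:1
  + CHO → C:1 H:1 O:1
  + CF3 → C:1 F:3
  + COOH → C:1 H:1 O:2
Element totals:
  C: 10
  H: 13
  F: 3
  O: 4
Molecular formula: C10H13F3O4.
  M = 10(12.011) + 13(1.008) + 3(18.998) + 4(15.999)
    = 120.110 + 13.104 + 56.994 + 63.996 = 254.204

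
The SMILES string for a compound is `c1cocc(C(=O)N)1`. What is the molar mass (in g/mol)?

111.10 g/mol

Atom tally by fragment:
  furan ring core → C:4 H:4 O:1
  (− 1 ring H displaced by substituents)
  + CONH2 → C:1 H:2 O:1 N:1
Element totals:
  C: 5
  H: 5
  N: 1
  O: 2
Molecular formula: C5H5NO2.
  M = 5(12.011) + 5(1.008) + 14.007 + 2(15.999)
    = 60.055 + 5.040 + 14.007 + 31.998 = 111.100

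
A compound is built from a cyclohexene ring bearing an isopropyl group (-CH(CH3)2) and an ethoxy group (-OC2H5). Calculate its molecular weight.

Atom tally by fragment:
  cyclohexene ring core → C:6 H:10
  (− 2 ring H displaced by substituents)
  + CH(CH3)2 → C:3 H:7
  + OC2H5 → C:2 H:5 O:1
Element totals:
  C: 11
  H: 20
  O: 1
Molecular formula: C11H20O.
  M = 11(12.011) + 20(1.008) + 15.999
    = 132.121 + 20.160 + 15.999 = 168.280

168.28 g/mol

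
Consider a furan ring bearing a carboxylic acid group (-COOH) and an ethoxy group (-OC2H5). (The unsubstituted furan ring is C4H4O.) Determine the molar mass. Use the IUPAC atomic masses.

156.14 g/mol

Atom tally by fragment:
  furan ring core → C:4 H:4 O:1
  (− 2 ring H displaced by substituents)
  + COOH → C:1 H:1 O:2
  + OC2H5 → C:2 H:5 O:1
Element totals:
  C: 7
  H: 8
  O: 4
Molecular formula: C7H8O4.
  M = 7(12.011) + 8(1.008) + 4(15.999)
    = 84.077 + 8.064 + 63.996 = 156.137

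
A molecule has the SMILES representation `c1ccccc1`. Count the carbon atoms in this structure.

6

Atom tally by fragment:
  benzene ring core → C:6 H:6
Element totals:
  C: 6
  H: 6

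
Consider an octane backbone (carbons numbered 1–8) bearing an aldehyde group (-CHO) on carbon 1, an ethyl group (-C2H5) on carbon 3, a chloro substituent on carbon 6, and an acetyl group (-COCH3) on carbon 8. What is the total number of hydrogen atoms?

23

Atom tally by fragment:
  OHCCH2 → C:2 H:3 O:1
  CH2 → C:1 H:2
  CH(C2H5) → C:3 H:6
  CH2 → C:1 H:2
  CH2 → C:1 H:2
  CH(Cl) → C:1 H:1 Cl:1
  CH2 → C:1 H:2
  CH2COCH3 → C:3 H:5 O:1
Element totals:
  C: 13
  H: 23
  Cl: 1
  O: 2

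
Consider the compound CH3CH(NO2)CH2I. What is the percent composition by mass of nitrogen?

6.52%

Atom tally by fragment:
  CH3 → C:1 H:3
  CH(NO2) → C:1 H:1 N:1 O:2
  CH2I → C:1 H:2 I:1
Element totals:
  C: 3
  H: 6
  I: 1
  N: 1
  O: 2
Molecular formula: C3H6INO2.
Molar mass = 214.990 g/mol.
Mass from N: 1 × 14.007 = 14.007 g/mol.
%N = 14.007 / 214.990 × 100 = 6.52%.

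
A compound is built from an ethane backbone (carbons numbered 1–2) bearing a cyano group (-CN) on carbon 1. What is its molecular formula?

Atom tally by fragment:
  NCCH2 → C:2 H:2 N:1
  CH3 → C:1 H:3
Element totals:
  C: 3
  H: 5
  N: 1

C3H5N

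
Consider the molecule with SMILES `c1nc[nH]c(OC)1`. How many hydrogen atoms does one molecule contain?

6

Atom tally by fragment:
  imidazole ring core → C:3 H:4 N:2
  (− 1 ring H displaced by substituents)
  + OCH3 → C:1 H:3 O:1
Element totals:
  C: 4
  H: 6
  N: 2
  O: 1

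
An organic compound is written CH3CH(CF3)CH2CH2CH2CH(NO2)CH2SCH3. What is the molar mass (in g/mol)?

259.29 g/mol

Atom tally by fragment:
  CH3 → C:1 H:3
  CH(CF3) → C:2 H:1 F:3
  CH2 → C:1 H:2
  CH2 → C:1 H:2
  CH2 → C:1 H:2
  CH(NO2) → C:1 H:1 N:1 O:2
  CH2SCH3 → C:2 H:5 S:1
Element totals:
  C: 9
  H: 16
  F: 3
  N: 1
  O: 2
  S: 1
Molecular formula: C9H16F3NO2S.
  M = 9(12.011) + 16(1.008) + 3(18.998) + 14.007 + 2(15.999) + 32.06
    = 108.099 + 16.128 + 56.994 + 14.007 + 31.998 + 32.060 = 259.286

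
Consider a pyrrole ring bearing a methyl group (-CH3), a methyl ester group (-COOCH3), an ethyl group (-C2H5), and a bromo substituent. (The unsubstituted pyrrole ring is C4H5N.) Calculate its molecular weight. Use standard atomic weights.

246.10 g/mol

Atom tally by fragment:
  pyrrole ring core → C:4 H:5 N:1
  (− 4 ring H displaced by substituents)
  + CH3 → C:1 H:3
  + COOCH3 → C:2 H:3 O:2
  + C2H5 → C:2 H:5
  + Br → Br:1
Element totals:
  C: 9
  H: 12
  Br: 1
  N: 1
  O: 2
Molecular formula: C9H12BrNO2.
  M = 9(12.011) + 12(1.008) + 79.904 + 14.007 + 2(15.999)
    = 108.099 + 12.096 + 79.904 + 14.007 + 31.998 = 246.104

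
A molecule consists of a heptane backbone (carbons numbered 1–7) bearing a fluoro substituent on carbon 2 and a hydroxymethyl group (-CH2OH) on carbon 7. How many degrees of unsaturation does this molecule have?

0

Atom tally by fragment:
  CH3 → C:1 H:3
  CH(F) → C:1 H:1 F:1
  CH2 → C:1 H:2
  CH2 → C:1 H:2
  CH2 → C:1 H:2
  CH2 → C:1 H:2
  CH2CH2OH → C:2 H:5 O:1
Element totals:
  C: 8
  H: 17
  F: 1
  O: 1
Molecular formula: C8H17FO.
DoU = (2C + 2 + N − H − X) / 2 = (2·8 + 2 + 0 − 17 − 1) / 2 = 0.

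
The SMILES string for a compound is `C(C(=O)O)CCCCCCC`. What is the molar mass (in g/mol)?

158.24 g/mol

Atom tally by fragment:
  HOOCCH2 → C:2 H:3 O:2
  CH2 → C:1 H:2
  CH2 → C:1 H:2
  CH2 → C:1 H:2
  CH2 → C:1 H:2
  CH2 → C:1 H:2
  CH2 → C:1 H:2
  CH3 → C:1 H:3
Element totals:
  C: 9
  H: 18
  O: 2
Molecular formula: C9H18O2.
  M = 9(12.011) + 18(1.008) + 2(15.999)
    = 108.099 + 18.144 + 31.998 = 158.241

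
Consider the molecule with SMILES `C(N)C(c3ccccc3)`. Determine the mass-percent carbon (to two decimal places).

79.29%

Atom tally by fragment:
  H2NCH2 → C:1 H:4 N:1
  CH2C6H5 → C:7 H:7
Element totals:
  C: 8
  H: 11
  N: 1
Molecular formula: C8H11N.
Molar mass = 121.183 g/mol.
Mass from C: 8 × 12.011 = 96.088 g/mol.
%C = 96.088 / 121.183 × 100 = 79.29%.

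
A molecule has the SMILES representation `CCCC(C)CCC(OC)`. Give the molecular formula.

Atom tally by fragment:
  CH3 → C:1 H:3
  CH2 → C:1 H:2
  CH2 → C:1 H:2
  CH(CH3) → C:2 H:4
  CH2 → C:1 H:2
  CH2 → C:1 H:2
  CH2OCH3 → C:2 H:5 O:1
Element totals:
  C: 9
  H: 20
  O: 1

C9H20O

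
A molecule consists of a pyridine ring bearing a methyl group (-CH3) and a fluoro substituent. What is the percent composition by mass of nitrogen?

Atom tally by fragment:
  pyridine ring core → C:5 H:5 N:1
  (− 2 ring H displaced by substituents)
  + CH3 → C:1 H:3
  + F → F:1
Element totals:
  C: 6
  H: 6
  F: 1
  N: 1
Molecular formula: C6H6FN.
Molar mass = 111.119 g/mol.
Mass from N: 1 × 14.007 = 14.007 g/mol.
%N = 14.007 / 111.119 × 100 = 12.61%.

12.61%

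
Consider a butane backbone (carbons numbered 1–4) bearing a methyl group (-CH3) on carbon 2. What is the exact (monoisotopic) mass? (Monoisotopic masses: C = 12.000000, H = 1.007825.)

Atom tally by fragment:
  CH3 → C:1 H:3
  CH(CH3) → C:2 H:4
  CH2 → C:1 H:2
  CH3 → C:1 H:3
Element totals:
  C: 5
  H: 12
Molecular formula: C5H12.
  M = 5(12.0) + 12(1.007825)
    = 60.000000 + 12.093900 = 72.093900

72.0939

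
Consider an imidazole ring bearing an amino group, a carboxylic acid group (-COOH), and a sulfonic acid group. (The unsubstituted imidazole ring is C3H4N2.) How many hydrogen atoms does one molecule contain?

5

Atom tally by fragment:
  imidazole ring core → C:3 H:4 N:2
  (− 3 ring H displaced by substituents)
  + NH2 → N:1 H:2
  + COOH → C:1 H:1 O:2
  + SO3H → S:1 O:3 H:1
Element totals:
  C: 4
  H: 5
  N: 3
  O: 5
  S: 1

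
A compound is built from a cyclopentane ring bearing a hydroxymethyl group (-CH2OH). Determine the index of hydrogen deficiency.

Atom tally by fragment:
  cyclopentane ring core → C:5 H:10
  (− 1 ring H displaced by substituents)
  + CH2OH → C:1 H:3 O:1
Element totals:
  C: 6
  H: 12
  O: 1
Molecular formula: C6H12O.
DoU = (2C + 2 + N − H − X) / 2 = (2·6 + 2 + 0 − 12 − 0) / 2 = 1.

1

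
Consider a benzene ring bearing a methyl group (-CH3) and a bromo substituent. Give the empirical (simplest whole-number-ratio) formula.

C7H7Br

Atom tally by fragment:
  benzene ring core → C:6 H:6
  (− 2 ring H displaced by substituents)
  + CH3 → C:1 H:3
  + Br → Br:1
Element totals:
  C: 7
  H: 7
  Br: 1
Molecular formula: C7H7Br.
gcd of subscripts (1, 7, 7) = 1, so the empirical formula equals the molecular formula.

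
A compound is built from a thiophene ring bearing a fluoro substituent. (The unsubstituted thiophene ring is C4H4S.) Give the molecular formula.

C4H3FS

Atom tally by fragment:
  thiophene ring core → C:4 H:4 S:1
  (− 1 ring H displaced by substituents)
  + F → F:1
Element totals:
  C: 4
  H: 3
  F: 1
  S: 1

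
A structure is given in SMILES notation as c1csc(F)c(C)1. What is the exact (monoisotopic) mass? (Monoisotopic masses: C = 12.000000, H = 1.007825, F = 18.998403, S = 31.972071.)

116.0096

Atom tally by fragment:
  thiophene ring core → C:4 H:4 S:1
  (− 2 ring H displaced by substituents)
  + F → F:1
  + CH3 → C:1 H:3
Element totals:
  C: 5
  H: 5
  F: 1
  S: 1
Molecular formula: C5H5FS.
  M = 5(12.0) + 5(1.007825) + 18.998403 + 31.972071
    = 60.000000 + 5.039125 + 18.998403 + 31.972071 = 116.009599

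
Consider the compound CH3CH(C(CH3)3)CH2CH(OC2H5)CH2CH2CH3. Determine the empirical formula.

C13H28O

Atom tally by fragment:
  CH3 → C:1 H:3
  CH(C(CH3)3) → C:5 H:10
  CH2 → C:1 H:2
  CH(OC2H5) → C:3 H:6 O:1
  CH2 → C:1 H:2
  CH2 → C:1 H:2
  CH3 → C:1 H:3
Element totals:
  C: 13
  H: 28
  O: 1
Molecular formula: C13H28O.
gcd of subscripts (13, 28, 1) = 1, so the empirical formula equals the molecular formula.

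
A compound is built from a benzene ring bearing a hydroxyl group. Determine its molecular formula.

Atom tally by fragment:
  benzene ring core → C:6 H:6
  (− 1 ring H displaced by substituents)
  + OH → O:1 H:1
Element totals:
  C: 6
  H: 6
  O: 1

C6H6O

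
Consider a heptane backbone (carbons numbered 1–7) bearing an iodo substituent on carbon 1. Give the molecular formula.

C7H15I

Atom tally by fragment:
  ICH2 → C:1 H:2 I:1
  CH2 → C:1 H:2
  CH2 → C:1 H:2
  CH2 → C:1 H:2
  CH2 → C:1 H:2
  CH2 → C:1 H:2
  CH3 → C:1 H:3
Element totals:
  C: 7
  H: 15
  I: 1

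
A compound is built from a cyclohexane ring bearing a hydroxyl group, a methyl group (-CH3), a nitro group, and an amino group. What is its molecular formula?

C7H14N2O3

Atom tally by fragment:
  cyclohexane ring core → C:6 H:12
  (− 4 ring H displaced by substituents)
  + OH → O:1 H:1
  + CH3 → C:1 H:3
  + NO2 → N:1 O:2
  + NH2 → N:1 H:2
Element totals:
  C: 7
  H: 14
  N: 2
  O: 3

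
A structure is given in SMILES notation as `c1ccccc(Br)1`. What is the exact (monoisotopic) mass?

Atom tally by fragment:
  benzene ring core → C:6 H:6
  (− 1 ring H displaced by substituents)
  + Br → Br:1
Element totals:
  C: 6
  H: 5
  Br: 1
Molecular formula: C6H5Br.
  M = 6(12.0) + 5(1.007825) + 78.918338
    = 72.000000 + 5.039125 + 78.918338 = 155.957463

155.9575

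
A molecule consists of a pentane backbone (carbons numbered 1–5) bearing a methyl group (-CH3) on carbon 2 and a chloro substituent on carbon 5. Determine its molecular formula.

Atom tally by fragment:
  CH3 → C:1 H:3
  CH(CH3) → C:2 H:4
  CH2 → C:1 H:2
  CH2 → C:1 H:2
  CH2Cl → C:1 H:2 Cl:1
Element totals:
  C: 6
  H: 13
  Cl: 1

C6H13Cl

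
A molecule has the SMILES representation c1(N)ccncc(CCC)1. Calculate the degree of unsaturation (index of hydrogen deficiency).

Atom tally by fragment:
  pyridine ring core → C:5 H:5 N:1
  (− 2 ring H displaced by substituents)
  + NH2 → N:1 H:2
  + CH2CH2CH3 → C:3 H:7
Element totals:
  C: 8
  H: 12
  N: 2
Molecular formula: C8H12N2.
DoU = (2C + 2 + N − H − X) / 2 = (2·8 + 2 + 2 − 12 − 0) / 2 = 4.

4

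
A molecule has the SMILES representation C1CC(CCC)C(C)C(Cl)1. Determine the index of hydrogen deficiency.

1

Atom tally by fragment:
  cyclopentane ring core → C:5 H:10
  (− 3 ring H displaced by substituents)
  + CH2CH2CH3 → C:3 H:7
  + CH3 → C:1 H:3
  + Cl → Cl:1
Element totals:
  C: 9
  H: 17
  Cl: 1
Molecular formula: C9H17Cl.
DoU = (2C + 2 + N − H − X) / 2 = (2·9 + 2 + 0 − 17 − 1) / 2 = 1.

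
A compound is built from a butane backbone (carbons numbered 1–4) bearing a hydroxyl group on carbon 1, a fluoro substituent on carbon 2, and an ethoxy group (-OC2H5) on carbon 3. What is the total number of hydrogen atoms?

13

Atom tally by fragment:
  HOCH2 → C:1 H:3 O:1
  CH(F) → C:1 H:1 F:1
  CH(OC2H5) → C:3 H:6 O:1
  CH3 → C:1 H:3
Element totals:
  C: 6
  H: 13
  F: 1
  O: 2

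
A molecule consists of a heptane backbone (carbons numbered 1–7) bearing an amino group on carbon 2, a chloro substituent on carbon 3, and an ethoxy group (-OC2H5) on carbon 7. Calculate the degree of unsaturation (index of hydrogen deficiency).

Atom tally by fragment:
  CH3 → C:1 H:3
  CH(NH2) → C:1 H:3 N:1
  CH(Cl) → C:1 H:1 Cl:1
  CH2 → C:1 H:2
  CH2 → C:1 H:2
  CH2 → C:1 H:2
  CH2OC2H5 → C:3 H:7 O:1
Element totals:
  C: 9
  H: 20
  Cl: 1
  N: 1
  O: 1
Molecular formula: C9H20ClNO.
DoU = (2C + 2 + N − H − X) / 2 = (2·9 + 2 + 1 − 20 − 1) / 2 = 0.

0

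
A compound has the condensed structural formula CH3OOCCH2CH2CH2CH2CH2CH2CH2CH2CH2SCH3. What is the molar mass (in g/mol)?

232.38 g/mol

Atom tally by fragment:
  CH3OOCCH2 → C:3 H:5 O:2
  CH2 → C:1 H:2
  CH2 → C:1 H:2
  CH2 → C:1 H:2
  CH2 → C:1 H:2
  CH2 → C:1 H:2
  CH2 → C:1 H:2
  CH2 → C:1 H:2
  CH2SCH3 → C:2 H:5 S:1
Element totals:
  C: 12
  H: 24
  O: 2
  S: 1
Molecular formula: C12H24O2S.
  M = 12(12.011) + 24(1.008) + 2(15.999) + 32.06
    = 144.132 + 24.192 + 31.998 + 32.060 = 232.382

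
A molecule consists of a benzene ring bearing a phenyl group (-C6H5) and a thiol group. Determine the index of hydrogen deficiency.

Atom tally by fragment:
  benzene ring core → C:6 H:6
  (− 2 ring H displaced by substituents)
  + C6H5 → C:6 H:5
  + SH → S:1 H:1
Element totals:
  C: 12
  H: 10
  S: 1
Molecular formula: C12H10S.
DoU = (2C + 2 + N − H − X) / 2 = (2·12 + 2 + 0 − 10 − 0) / 2 = 8.

8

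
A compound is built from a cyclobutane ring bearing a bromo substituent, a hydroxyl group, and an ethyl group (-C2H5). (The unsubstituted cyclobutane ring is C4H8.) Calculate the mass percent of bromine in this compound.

Atom tally by fragment:
  cyclobutane ring core → C:4 H:8
  (− 3 ring H displaced by substituents)
  + Br → Br:1
  + OH → O:1 H:1
  + C2H5 → C:2 H:5
Element totals:
  C: 6
  H: 11
  Br: 1
  O: 1
Molecular formula: C6H11BrO.
Molar mass = 179.057 g/mol.
Mass from Br: 1 × 79.904 = 79.904 g/mol.
%Br = 79.904 / 179.057 × 100 = 44.62%.

44.62%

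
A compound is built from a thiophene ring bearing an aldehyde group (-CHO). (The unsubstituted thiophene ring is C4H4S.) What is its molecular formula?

C5H4OS

Atom tally by fragment:
  thiophene ring core → C:4 H:4 S:1
  (− 1 ring H displaced by substituents)
  + CHO → C:1 H:1 O:1
Element totals:
  C: 5
  H: 4
  O: 1
  S: 1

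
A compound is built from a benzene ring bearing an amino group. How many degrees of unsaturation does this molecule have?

Atom tally by fragment:
  benzene ring core → C:6 H:6
  (− 1 ring H displaced by substituents)
  + NH2 → N:1 H:2
Element totals:
  C: 6
  H: 7
  N: 1
Molecular formula: C6H7N.
DoU = (2C + 2 + N − H − X) / 2 = (2·6 + 2 + 1 − 7 − 0) / 2 = 4.

4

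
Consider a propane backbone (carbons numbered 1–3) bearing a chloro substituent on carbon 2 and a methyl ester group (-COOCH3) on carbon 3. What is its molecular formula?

Atom tally by fragment:
  CH3 → C:1 H:3
  CH(Cl) → C:1 H:1 Cl:1
  CH2COOCH3 → C:3 H:5 O:2
Element totals:
  C: 5
  H: 9
  Cl: 1
  O: 2

C5H9ClO2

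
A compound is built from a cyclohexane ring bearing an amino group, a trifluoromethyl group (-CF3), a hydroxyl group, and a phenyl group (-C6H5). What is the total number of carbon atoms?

13

Atom tally by fragment:
  cyclohexane ring core → C:6 H:12
  (− 4 ring H displaced by substituents)
  + NH2 → N:1 H:2
  + CF3 → C:1 F:3
  + OH → O:1 H:1
  + C6H5 → C:6 H:5
Element totals:
  C: 13
  H: 16
  F: 3
  N: 1
  O: 1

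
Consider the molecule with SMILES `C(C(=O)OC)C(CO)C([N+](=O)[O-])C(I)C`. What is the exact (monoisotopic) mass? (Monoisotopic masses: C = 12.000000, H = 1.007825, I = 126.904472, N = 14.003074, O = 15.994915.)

Atom tally by fragment:
  CH3OOCCH2 → C:3 H:5 O:2
  CH(CH2OH) → C:2 H:4 O:1
  CH(NO2) → C:1 H:1 N:1 O:2
  CH(I) → C:1 H:1 I:1
  CH3 → C:1 H:3
Element totals:
  C: 8
  H: 14
  I: 1
  N: 1
  O: 5
Molecular formula: C8H14INO5.
  M = 8(12.0) + 14(1.007825) + 126.904472 + 14.003074 + 5(15.994915)
    = 96.000000 + 14.109550 + 126.904472 + 14.003074 + 79.974575 = 330.991671

330.9917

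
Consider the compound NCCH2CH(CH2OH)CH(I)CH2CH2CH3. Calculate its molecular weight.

Atom tally by fragment:
  NCCH2 → C:2 H:2 N:1
  CH(CH2OH) → C:2 H:4 O:1
  CH(I) → C:1 H:1 I:1
  CH2 → C:1 H:2
  CH2 → C:1 H:2
  CH3 → C:1 H:3
Element totals:
  C: 8
  H: 14
  I: 1
  N: 1
  O: 1
Molecular formula: C8H14INO.
  M = 8(12.011) + 14(1.008) + 126.904 + 14.007 + 15.999
    = 96.088 + 14.112 + 126.904 + 14.007 + 15.999 = 267.110

267.11 g/mol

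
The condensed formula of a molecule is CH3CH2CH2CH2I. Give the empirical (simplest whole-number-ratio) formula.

C4H9I

Element totals:
  C: 4
  H: 9
  I: 1
Molecular formula: C4H9I.
gcd of subscripts (4, 9, 1) = 1, so the empirical formula equals the molecular formula.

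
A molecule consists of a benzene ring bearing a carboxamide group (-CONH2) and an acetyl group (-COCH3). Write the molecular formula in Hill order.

C9H9NO2

Atom tally by fragment:
  benzene ring core → C:6 H:6
  (− 2 ring H displaced by substituents)
  + CONH2 → C:1 H:2 O:1 N:1
  + COCH3 → C:2 H:3 O:1
Element totals:
  C: 9
  H: 9
  N: 1
  O: 2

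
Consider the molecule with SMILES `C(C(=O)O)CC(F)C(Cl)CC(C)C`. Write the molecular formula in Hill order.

Atom tally by fragment:
  HOOCCH2 → C:2 H:3 O:2
  CH2 → C:1 H:2
  CH(F) → C:1 H:1 F:1
  CH(Cl) → C:1 H:1 Cl:1
  CH2 → C:1 H:2
  CH(CH3) → C:2 H:4
  CH3 → C:1 H:3
Element totals:
  C: 9
  H: 16
  Cl: 1
  F: 1
  O: 2

C9H16ClFO2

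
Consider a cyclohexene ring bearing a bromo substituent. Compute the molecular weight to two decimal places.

Atom tally by fragment:
  cyclohexene ring core → C:6 H:10
  (− 1 ring H displaced by substituents)
  + Br → Br:1
Element totals:
  C: 6
  H: 9
  Br: 1
Molecular formula: C6H9Br.
  M = 6(12.011) + 9(1.008) + 79.904
    = 72.066 + 9.072 + 79.904 = 161.042

161.04 g/mol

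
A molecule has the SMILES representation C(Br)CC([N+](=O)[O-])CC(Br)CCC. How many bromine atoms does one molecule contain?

2

Atom tally by fragment:
  BrCH2 → C:1 H:2 Br:1
  CH2 → C:1 H:2
  CH(NO2) → C:1 H:1 N:1 O:2
  CH2 → C:1 H:2
  CH(Br) → C:1 H:1 Br:1
  CH2 → C:1 H:2
  CH2 → C:1 H:2
  CH3 → C:1 H:3
Element totals:
  C: 8
  H: 15
  Br: 2
  N: 1
  O: 2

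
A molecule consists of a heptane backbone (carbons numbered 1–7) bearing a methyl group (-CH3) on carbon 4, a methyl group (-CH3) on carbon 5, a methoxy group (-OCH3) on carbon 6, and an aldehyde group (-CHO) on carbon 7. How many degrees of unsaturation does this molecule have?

Atom tally by fragment:
  CH3 → C:1 H:3
  CH2 → C:1 H:2
  CH2 → C:1 H:2
  CH(CH3) → C:2 H:4
  CH(CH3) → C:2 H:4
  CH(OCH3) → C:2 H:4 O:1
  CH2CHO → C:2 H:3 O:1
Element totals:
  C: 11
  H: 22
  O: 2
Molecular formula: C11H22O2.
DoU = (2C + 2 + N − H − X) / 2 = (2·11 + 2 + 0 − 22 − 0) / 2 = 1.

1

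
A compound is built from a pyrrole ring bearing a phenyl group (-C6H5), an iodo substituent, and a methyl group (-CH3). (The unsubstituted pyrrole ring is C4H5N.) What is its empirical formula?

C11H10IN

Atom tally by fragment:
  pyrrole ring core → C:4 H:5 N:1
  (− 3 ring H displaced by substituents)
  + C6H5 → C:6 H:5
  + I → I:1
  + CH3 → C:1 H:3
Element totals:
  C: 11
  H: 10
  I: 1
  N: 1
Molecular formula: C11H10IN.
gcd of subscripts (11, 10, 1, 1) = 1, so the empirical formula equals the molecular formula.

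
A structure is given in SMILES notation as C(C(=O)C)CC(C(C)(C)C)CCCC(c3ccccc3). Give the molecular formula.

C19H30O

Atom tally by fragment:
  CH3COCH2 → C:3 H:5 O:1
  CH2 → C:1 H:2
  CH(C(CH3)3) → C:5 H:10
  CH2 → C:1 H:2
  CH2 → C:1 H:2
  CH2 → C:1 H:2
  CH2C6H5 → C:7 H:7
Element totals:
  C: 19
  H: 30
  O: 1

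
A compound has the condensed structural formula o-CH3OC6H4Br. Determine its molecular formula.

C7H7BrO

Element totals:
  C: 7
  H: 7
  Br: 1
  O: 1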